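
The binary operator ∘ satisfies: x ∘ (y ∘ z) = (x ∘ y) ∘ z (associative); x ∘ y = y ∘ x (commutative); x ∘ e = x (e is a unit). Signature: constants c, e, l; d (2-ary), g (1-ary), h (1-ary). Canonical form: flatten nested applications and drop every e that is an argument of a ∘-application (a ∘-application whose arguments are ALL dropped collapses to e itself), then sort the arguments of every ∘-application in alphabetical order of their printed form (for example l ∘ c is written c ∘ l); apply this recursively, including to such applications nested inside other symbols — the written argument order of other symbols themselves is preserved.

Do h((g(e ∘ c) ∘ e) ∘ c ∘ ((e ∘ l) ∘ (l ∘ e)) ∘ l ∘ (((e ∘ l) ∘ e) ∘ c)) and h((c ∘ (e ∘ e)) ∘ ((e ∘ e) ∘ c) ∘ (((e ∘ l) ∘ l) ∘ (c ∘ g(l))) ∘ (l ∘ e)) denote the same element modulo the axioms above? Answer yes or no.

Answer: no — h(c ∘ c ∘ g(c) ∘ l ∘ l ∘ l ∘ l) vs h(c ∘ c ∘ c ∘ g(l) ∘ l ∘ l ∘ l)

Derivation:
Left:  h((g(e ∘ c) ∘ e) ∘ c ∘ ((e ∘ l) ∘ (l ∘ e)) ∘ l ∘ (((e ∘ l) ∘ e) ∘ c))
  Focus inside:  (g(e ∘ c) ∘ e) ∘ c ∘ ((e ∘ l) ∘ (l ∘ e)) ∘ l ∘ (((e ∘ l) ∘ e) ∘ c)
  Un-nest:  g(e ∘ c) ∘ e ∘ c ∘ e ∘ l ∘ l ∘ e ∘ l ∘ e ∘ l ∘ e ∘ c
  Canonicalize subterm:  g(e ∘ c)  →  g(c)
  Units out:  drop e (×5)
  Sort arguments:  c ∘ c ∘ g(c) ∘ l ∘ l ∘ l ∘ l
  Rebuild:  h(c ∘ c ∘ g(c) ∘ l ∘ l ∘ l ∘ l)
Right:  h((c ∘ (e ∘ e)) ∘ ((e ∘ e) ∘ c) ∘ (((e ∘ l) ∘ l) ∘ (c ∘ g(l))) ∘ (l ∘ e))
  Focus inside:  (c ∘ (e ∘ e)) ∘ ((e ∘ e) ∘ c) ∘ (((e ∘ l) ∘ l) ∘ (c ∘ g(l))) ∘ (l ∘ e)
  Merge nested applications:  c ∘ e ∘ e ∘ e ∘ e ∘ c ∘ e ∘ l ∘ l ∘ c ∘ g(l) ∘ l ∘ e
  Drop the unit:  drop e (×6)
  Order the arguments:  c ∘ c ∘ c ∘ g(l) ∘ l ∘ l ∘ l
  Rebuild:  h(c ∘ c ∘ c ∘ g(l) ∘ l ∘ l ∘ l)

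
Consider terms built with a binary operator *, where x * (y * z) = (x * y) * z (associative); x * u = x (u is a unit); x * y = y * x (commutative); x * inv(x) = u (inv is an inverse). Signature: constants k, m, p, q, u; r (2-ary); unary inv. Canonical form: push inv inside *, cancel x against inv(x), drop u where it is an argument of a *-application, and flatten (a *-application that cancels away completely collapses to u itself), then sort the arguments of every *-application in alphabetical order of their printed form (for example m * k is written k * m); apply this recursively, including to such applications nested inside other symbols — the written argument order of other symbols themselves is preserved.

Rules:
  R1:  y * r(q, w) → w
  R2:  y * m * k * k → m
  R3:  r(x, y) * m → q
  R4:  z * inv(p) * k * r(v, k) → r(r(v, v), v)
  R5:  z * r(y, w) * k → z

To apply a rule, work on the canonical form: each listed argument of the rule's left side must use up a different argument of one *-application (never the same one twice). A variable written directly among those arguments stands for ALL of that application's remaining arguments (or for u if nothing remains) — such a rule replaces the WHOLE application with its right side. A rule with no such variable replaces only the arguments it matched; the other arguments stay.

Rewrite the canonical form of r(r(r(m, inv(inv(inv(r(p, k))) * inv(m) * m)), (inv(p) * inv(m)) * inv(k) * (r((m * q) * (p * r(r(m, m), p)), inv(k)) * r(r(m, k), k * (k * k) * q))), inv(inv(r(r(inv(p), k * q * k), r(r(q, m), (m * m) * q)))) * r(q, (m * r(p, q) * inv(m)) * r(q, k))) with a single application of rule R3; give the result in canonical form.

Canonical form:  r(r(r(m, inv(r(p, k))), inv(k) * inv(m) * inv(p) * r(m * p * q * r(r(m, m), p), inv(k)) * r(r(m, k), k * k * k * q)), r(q, r(p, q) * r(q, k)) * r(r(inv(p), k * k * q), r(r(q, m), m * m * q)))
Match R3:  consume m, r(r(m, m), p);  x := r(m, m), y := p
Giving:  r(r(r(m, inv(r(p, k))), inv(k) * inv(m) * inv(p) * r(p * q * q, inv(k)) * r(r(m, k), k * k * k * q)), r(q, r(p, q) * r(q, k)) * r(r(inv(p), k * k * q), r(r(q, m), m * m * q)))

Answer: r(r(r(m, inv(r(p, k))), inv(k) * inv(m) * inv(p) * r(p * q * q, inv(k)) * r(r(m, k), k * k * k * q)), r(q, r(p, q) * r(q, k)) * r(r(inv(p), k * k * q), r(r(q, m), m * m * q)))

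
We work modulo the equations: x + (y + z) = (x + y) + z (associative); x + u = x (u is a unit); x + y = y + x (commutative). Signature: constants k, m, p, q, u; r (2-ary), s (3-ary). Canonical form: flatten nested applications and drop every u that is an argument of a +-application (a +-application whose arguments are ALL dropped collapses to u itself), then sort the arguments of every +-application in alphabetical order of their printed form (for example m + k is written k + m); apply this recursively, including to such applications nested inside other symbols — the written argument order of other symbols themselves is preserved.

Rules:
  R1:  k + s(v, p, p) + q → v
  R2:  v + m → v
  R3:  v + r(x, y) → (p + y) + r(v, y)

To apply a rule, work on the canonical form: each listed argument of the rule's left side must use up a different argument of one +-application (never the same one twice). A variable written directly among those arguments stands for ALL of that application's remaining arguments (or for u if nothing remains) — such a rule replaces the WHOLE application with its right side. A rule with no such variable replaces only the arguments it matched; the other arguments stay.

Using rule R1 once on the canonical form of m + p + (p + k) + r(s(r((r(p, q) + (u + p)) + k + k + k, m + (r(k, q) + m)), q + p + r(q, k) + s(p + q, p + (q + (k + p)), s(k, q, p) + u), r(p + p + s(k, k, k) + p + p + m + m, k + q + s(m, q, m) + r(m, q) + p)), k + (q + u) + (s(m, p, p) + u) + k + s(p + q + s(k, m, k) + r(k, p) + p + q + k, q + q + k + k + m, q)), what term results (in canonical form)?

Canonical form:  k + m + p + p + r(s(r(k + k + k + p + r(p, q), m + m + r(k, q)), p + q + r(q, k) + s(p + q, k + p + p + q, s(k, q, p)), r(m + m + p + p + p + p + s(k, k, k), k + p + q + r(m, q) + s(m, q, m))), k + k + q + s(k + p + p + q + q + r(k, p) + s(k, m, k), k + k + m + q + q, q) + s(m, p, p))
R1 matches:  uses k, q, s(m, p, p);  v := m
Giving:  k + m + p + p + r(s(r(k + k + k + p + r(p, q), m + m + r(k, q)), p + q + r(q, k) + s(p + q, k + p + p + q, s(k, q, p)), r(m + m + p + p + p + p + s(k, k, k), k + p + q + r(m, q) + s(m, q, m))), k + m + s(k + p + p + q + q + r(k, p) + s(k, m, k), k + k + m + q + q, q))

Answer: k + m + p + p + r(s(r(k + k + k + p + r(p, q), m + m + r(k, q)), p + q + r(q, k) + s(p + q, k + p + p + q, s(k, q, p)), r(m + m + p + p + p + p + s(k, k, k), k + p + q + r(m, q) + s(m, q, m))), k + m + s(k + p + p + q + q + r(k, p) + s(k, m, k), k + k + m + q + q, q))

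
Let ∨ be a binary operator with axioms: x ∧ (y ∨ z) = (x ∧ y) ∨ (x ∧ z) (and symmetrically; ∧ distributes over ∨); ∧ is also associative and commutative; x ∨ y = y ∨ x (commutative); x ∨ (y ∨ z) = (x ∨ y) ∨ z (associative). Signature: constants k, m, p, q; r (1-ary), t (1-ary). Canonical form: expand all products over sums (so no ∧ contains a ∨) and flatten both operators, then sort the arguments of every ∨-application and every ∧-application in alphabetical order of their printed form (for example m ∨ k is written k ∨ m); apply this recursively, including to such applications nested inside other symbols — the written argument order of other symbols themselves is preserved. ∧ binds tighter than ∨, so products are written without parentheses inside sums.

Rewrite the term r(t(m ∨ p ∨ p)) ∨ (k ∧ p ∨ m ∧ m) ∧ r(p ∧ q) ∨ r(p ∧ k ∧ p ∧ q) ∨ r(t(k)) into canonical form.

Answer: k ∧ p ∧ r(p ∧ q) ∨ m ∧ m ∧ r(p ∧ q) ∨ r(k ∧ p ∧ p ∧ q) ∨ r(t(k)) ∨ r(t(m ∨ p ∨ p))

Derivation:
Expand:  r(t(m ∨ p ∨ p)) ∨ k ∧ p ∧ r(p ∧ q) ∨ m ∧ m ∧ r(p ∧ q) ∨ r(k ∧ p ∧ p ∧ q) ∨ r(t(k))
Sort:  k ∧ p ∧ r(p ∧ q) ∨ m ∧ m ∧ r(p ∧ q) ∨ r(k ∧ p ∧ p ∧ q) ∨ r(t(k)) ∨ r(t(m ∨ p ∨ p))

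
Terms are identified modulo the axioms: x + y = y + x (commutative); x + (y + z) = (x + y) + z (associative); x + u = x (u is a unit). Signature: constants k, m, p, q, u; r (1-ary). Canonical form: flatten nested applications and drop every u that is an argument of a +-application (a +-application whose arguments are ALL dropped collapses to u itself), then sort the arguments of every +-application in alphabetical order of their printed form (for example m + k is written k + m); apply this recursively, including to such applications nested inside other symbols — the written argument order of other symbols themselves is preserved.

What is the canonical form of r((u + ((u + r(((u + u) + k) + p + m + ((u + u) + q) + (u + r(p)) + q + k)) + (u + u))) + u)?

Answer: r(r(k + k + m + p + q + q + r(p)))

Derivation:
Work inside:  (u + ((u + r(((u + u) + k) + p + m + ((u + u) + q) + (u + r(p)) + q + k)) + (u + u))) + u
Merge nested applications:  u + u + r(((u + u) + k) + p + m + ((u + u) + q) + (u + r(p)) + q + k) + u + u + u
Simplify inside:  r(((u + u) + k) + p + m + ((u + u) + q) + (u + r(p)) + q + k)  →  r(k + k + m + p + q + q + r(p))
Unit:  drop u (×5)
Sort arguments:  r(k + k + m + p + q + q + r(p))
Put back:  r(r(k + k + m + p + q + q + r(p)))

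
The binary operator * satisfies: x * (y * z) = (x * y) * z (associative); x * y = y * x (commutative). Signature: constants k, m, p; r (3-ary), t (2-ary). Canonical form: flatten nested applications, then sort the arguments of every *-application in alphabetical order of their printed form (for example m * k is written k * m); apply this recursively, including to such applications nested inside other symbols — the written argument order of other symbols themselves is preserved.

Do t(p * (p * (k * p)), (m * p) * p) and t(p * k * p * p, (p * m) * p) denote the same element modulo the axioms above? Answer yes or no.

Left:  t(p * (p * (k * p)), (m * p) * p)
  Descend into:  p * (p * (k * p))
  Un-nest:  p * p * k * p
  Order the arguments:  k * p * p * p
  Put back:  t(k * p * p * p, m * p * p)
Right:  t(p * k * p * p, (p * m) * p)
  Focus inside:  (p * m) * p
  Un-nest:  p * m * p
  Sort arguments:  m * p * p
  Put back:  t(k * p * p * p, m * p * p)

Answer: yes — both canonical forms are t(k * p * p * p, m * p * p)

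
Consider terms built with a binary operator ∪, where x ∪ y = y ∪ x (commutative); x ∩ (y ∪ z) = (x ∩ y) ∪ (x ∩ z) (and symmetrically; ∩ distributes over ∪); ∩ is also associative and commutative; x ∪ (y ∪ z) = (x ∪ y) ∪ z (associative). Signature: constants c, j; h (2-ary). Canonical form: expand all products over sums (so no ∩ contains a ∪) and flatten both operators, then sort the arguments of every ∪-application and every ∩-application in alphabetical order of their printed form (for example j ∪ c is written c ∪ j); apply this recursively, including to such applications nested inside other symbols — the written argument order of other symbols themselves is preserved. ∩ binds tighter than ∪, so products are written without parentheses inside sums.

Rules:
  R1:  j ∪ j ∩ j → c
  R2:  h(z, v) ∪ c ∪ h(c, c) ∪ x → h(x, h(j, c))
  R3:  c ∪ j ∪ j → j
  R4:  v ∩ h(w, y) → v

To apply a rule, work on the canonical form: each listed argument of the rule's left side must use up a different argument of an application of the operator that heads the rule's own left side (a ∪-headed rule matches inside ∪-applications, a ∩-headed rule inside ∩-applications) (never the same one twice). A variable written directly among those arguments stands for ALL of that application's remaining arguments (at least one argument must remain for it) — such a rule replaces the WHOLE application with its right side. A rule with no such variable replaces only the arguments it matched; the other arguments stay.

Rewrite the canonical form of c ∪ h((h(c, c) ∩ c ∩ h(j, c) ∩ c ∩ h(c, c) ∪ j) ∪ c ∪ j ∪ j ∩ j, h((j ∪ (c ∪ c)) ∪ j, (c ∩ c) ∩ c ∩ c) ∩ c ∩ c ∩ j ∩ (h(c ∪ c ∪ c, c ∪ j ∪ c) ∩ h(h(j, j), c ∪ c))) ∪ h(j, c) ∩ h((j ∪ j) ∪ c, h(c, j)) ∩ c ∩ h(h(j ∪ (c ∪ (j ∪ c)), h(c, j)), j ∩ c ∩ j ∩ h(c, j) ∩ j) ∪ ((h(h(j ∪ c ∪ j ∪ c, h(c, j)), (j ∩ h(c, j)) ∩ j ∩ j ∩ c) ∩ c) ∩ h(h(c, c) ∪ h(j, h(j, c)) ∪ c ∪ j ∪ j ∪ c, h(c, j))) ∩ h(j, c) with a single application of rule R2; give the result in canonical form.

Answer: c ∪ c ∩ h(c ∪ j ∪ j, h(c, j)) ∩ h(h(c ∪ c ∪ j ∪ j, h(c, j)), c ∩ h(c, j) ∩ j ∩ j ∩ j) ∩ h(j, c) ∪ c ∩ h(h(c ∪ c ∪ j ∪ j, h(c, j)), c ∩ h(c, j) ∩ j ∩ j ∩ j) ∩ h(h(c ∪ j ∪ j, h(j, c)), h(c, j)) ∩ h(j, c) ∪ h(c ∪ c ∩ c ∩ h(c, c) ∩ h(c, c) ∩ h(j, c) ∪ j ∪ j ∪ j ∩ j, c ∩ c ∩ h(c ∪ c ∪ c, c ∪ c ∪ j) ∩ h(c ∪ c ∪ j ∪ j, c ∩ c ∩ c ∩ c) ∩ h(h(j, j), c ∪ c) ∩ j)

Derivation:
Canonical form:  c ∪ c ∩ h(c ∪ c ∪ h(c, c) ∪ h(j, h(j, c)) ∪ j ∪ j, h(c, j)) ∩ h(h(c ∪ c ∪ j ∪ j, h(c, j)), c ∩ h(c, j) ∩ j ∩ j ∩ j) ∩ h(j, c) ∪ c ∩ h(c ∪ j ∪ j, h(c, j)) ∩ h(h(c ∪ c ∪ j ∪ j, h(c, j)), c ∩ h(c, j) ∩ j ∩ j ∩ j) ∩ h(j, c) ∪ h(c ∪ c ∩ c ∩ h(c, c) ∩ h(c, c) ∩ h(j, c) ∪ j ∪ j ∪ j ∩ j, c ∩ c ∩ h(c ∪ c ∪ c, c ∪ c ∪ j) ∩ h(c ∪ c ∪ j ∪ j, c ∩ c ∩ c ∩ c) ∩ h(h(j, j), c ∪ c) ∩ j)
Match R2:  consume c, h(c, c), h(j, h(j, c));  v := h(j, c), x := c ∪ j ∪ j, z := j
The extension variable absorbs all remaining arguments, so the whole application is rewritten.
New term:  c ∪ c ∩ h(c ∪ j ∪ j, h(c, j)) ∩ h(h(c ∪ c ∪ j ∪ j, h(c, j)), c ∩ h(c, j) ∩ j ∩ j ∩ j) ∩ h(j, c) ∪ c ∩ h(h(c ∪ c ∪ j ∪ j, h(c, j)), c ∩ h(c, j) ∩ j ∩ j ∩ j) ∩ h(h(c ∪ j ∪ j, h(j, c)), h(c, j)) ∩ h(j, c) ∪ h(c ∪ c ∩ c ∩ h(c, c) ∩ h(c, c) ∩ h(j, c) ∪ j ∪ j ∪ j ∩ j, c ∩ c ∩ h(c ∪ c ∪ c, c ∪ c ∪ j) ∩ h(c ∪ c ∪ j ∪ j, c ∩ c ∩ c ∩ c) ∩ h(h(j, j), c ∪ c) ∩ j)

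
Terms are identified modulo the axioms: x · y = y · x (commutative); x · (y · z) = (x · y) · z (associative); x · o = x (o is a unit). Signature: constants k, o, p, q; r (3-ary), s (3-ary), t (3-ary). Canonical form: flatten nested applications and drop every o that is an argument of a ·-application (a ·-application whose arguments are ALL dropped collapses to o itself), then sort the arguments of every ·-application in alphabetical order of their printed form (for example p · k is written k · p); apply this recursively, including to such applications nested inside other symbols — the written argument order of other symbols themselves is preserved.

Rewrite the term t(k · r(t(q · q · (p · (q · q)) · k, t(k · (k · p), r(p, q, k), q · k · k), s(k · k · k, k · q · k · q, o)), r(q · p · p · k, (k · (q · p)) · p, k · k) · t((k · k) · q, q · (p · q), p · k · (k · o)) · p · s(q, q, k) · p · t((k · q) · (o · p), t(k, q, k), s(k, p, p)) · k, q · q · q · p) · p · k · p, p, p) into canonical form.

Answer: t(k · k · p · p · r(t(k · p · q · q · q · q, t(k · k · p, r(p, q, k), k · k · q), s(k · k · k, k · k · q · q, o)), k · p · p · r(k · p · p · q, k · p · p · q, k · k) · s(q, q, k) · t(k · k · q, p · q · q, k · k · p) · t(k · p · q, t(k, q, k), s(k, p, p)), p · q · q · q), p, p)

Derivation:
Focus inside:  k · r(t(q · q · (p · (q · q)) · k, t(k · (k · p), r(p, q, k), q · k · k), s(k · k · k, k · q · k · q, o)), r(q · p · p · k, (k · (q · p)) · p, k · k) · t((k · k) · q, q · (p · q), p · k · (k · o)) · p · s(q, q, k) · p · t((k · q) · (o · p), t(k, q, k), s(k, p, p)) · k, q · q · q · p) · p · k · p
Simplify inside:  r(t(q · q · (p · (q · q)) · k, t(k · (k · p), r(p, q, k), q · k · k), s(k · k · k, k · q · k · q, o)), r(q · p · p · k, (k · (q · p)) · p, k · k) · t((k · k) · q, q · (p · q), p · k · (k · o)) · p · s(q, q, k) · p · t((k · q) · (o · p), t(k, q, k), s(k, p, p)) · k, q · q · q · p)  →  r(t(k · p · q · q · q · q, t(k · k · p, r(p, q, k), k · k · q), s(k · k · k, k · k · q · q, o)), k · p · p · r(k · p · p · q, k · p · p · q, k · k) · s(q, q, k) · t(k · k · q, p · q · q, k · k · p) · t(k · p · q, t(k, q, k), s(k, p, p)), p · q · q · q)
Order the arguments:  k · k · p · p · r(t(k · p · q · q · q · q, t(k · k · p, r(p, q, k), k · k · q), s(k · k · k, k · k · q · q, o)), k · p · p · r(k · p · p · q, k · p · p · q, k · k) · s(q, q, k) · t(k · k · q, p · q · q, k · k · p) · t(k · p · q, t(k, q, k), s(k, p, p)), p · q · q · q)
Reassemble:  t(k · k · p · p · r(t(k · p · q · q · q · q, t(k · k · p, r(p, q, k), k · k · q), s(k · k · k, k · k · q · q, o)), k · p · p · r(k · p · p · q, k · p · p · q, k · k) · s(q, q, k) · t(k · k · q, p · q · q, k · k · p) · t(k · p · q, t(k, q, k), s(k, p, p)), p · q · q · q), p, p)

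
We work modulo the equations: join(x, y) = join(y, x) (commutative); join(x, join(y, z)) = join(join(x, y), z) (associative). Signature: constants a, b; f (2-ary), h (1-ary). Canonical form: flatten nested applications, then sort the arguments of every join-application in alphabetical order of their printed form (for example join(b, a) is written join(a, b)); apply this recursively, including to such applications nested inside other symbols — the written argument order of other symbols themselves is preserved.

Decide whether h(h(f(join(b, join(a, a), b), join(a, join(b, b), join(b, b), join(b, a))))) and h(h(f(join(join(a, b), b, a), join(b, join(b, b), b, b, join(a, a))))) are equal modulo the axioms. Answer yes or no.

Answer: yes — both canonical forms are h(h(f(join(a, a, b, b), join(a, a, b, b, b, b, b))))

Derivation:
Left:  h(h(f(join(b, join(a, a), b), join(a, join(b, b), join(b, b), join(b, a)))))
  Descend into:  join(a, join(b, b), join(b, b), join(b, a))
  Un-nest:  join(a, b, b, b, b, b, a)
  Sort arguments:  join(a, a, b, b, b, b, b)
  Put back:  h(h(f(join(a, a, b, b), join(a, a, b, b, b, b, b))))
Right:  h(h(f(join(join(a, b), b, a), join(b, join(b, b), b, b, join(a, a)))))
  Work inside:  join(b, join(b, b), b, b, join(a, a))
  Un-nest:  join(b, b, b, b, b, a, a)
  Sort:  join(a, a, b, b, b, b, b)
  Put back:  h(h(f(join(a, a, b, b), join(a, a, b, b, b, b, b))))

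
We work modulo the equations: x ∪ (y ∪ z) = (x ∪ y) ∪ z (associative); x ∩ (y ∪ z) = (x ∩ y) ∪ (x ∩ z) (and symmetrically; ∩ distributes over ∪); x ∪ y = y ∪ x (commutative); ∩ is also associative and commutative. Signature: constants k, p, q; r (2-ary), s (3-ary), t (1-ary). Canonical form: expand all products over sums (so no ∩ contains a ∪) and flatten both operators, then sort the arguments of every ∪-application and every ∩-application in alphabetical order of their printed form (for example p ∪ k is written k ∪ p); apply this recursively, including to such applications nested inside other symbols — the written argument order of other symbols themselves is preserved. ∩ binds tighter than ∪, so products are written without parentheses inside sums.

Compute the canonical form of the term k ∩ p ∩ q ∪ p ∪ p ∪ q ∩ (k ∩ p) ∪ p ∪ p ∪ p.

Answer: k ∩ p ∩ q ∪ k ∩ p ∩ q ∪ p ∪ p ∪ p ∪ p ∪ p

Derivation:
Un-nest:  k ∩ p ∩ q ∪ p ∪ p ∪ k ∩ p ∩ q ∪ p ∪ p ∪ p
Sort arguments:  k ∩ p ∩ q ∪ k ∩ p ∩ q ∪ p ∪ p ∪ p ∪ p ∪ p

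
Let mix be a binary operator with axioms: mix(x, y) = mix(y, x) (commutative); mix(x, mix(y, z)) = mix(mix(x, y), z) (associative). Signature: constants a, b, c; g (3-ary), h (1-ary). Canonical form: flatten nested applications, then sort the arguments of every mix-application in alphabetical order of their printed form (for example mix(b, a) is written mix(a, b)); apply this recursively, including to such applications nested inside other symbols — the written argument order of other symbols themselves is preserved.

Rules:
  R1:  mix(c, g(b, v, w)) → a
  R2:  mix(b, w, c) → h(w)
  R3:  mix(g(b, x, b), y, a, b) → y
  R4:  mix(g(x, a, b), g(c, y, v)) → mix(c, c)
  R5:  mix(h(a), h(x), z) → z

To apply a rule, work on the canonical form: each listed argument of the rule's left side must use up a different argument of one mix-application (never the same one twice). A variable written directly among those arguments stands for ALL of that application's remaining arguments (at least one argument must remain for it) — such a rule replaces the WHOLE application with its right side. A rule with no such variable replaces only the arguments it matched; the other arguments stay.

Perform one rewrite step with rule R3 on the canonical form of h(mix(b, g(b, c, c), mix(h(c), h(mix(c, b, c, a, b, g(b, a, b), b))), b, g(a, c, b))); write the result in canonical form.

Answer: h(mix(b, b, g(a, c, b), g(b, c, c), h(c), h(mix(b, b, c, c))))

Derivation:
Canonical form:  h(mix(b, b, g(a, c, b), g(b, c, c), h(c), h(mix(a, b, b, b, c, c, g(b, a, b)))))
Apply R3:  consuming a, b, g(b, a, b);  x := a, y := mix(b, b, c, c)
Every leftover argument binds to the variable; the entire application is replaced.
Giving:  h(mix(b, b, g(a, c, b), g(b, c, c), h(c), h(mix(b, b, c, c))))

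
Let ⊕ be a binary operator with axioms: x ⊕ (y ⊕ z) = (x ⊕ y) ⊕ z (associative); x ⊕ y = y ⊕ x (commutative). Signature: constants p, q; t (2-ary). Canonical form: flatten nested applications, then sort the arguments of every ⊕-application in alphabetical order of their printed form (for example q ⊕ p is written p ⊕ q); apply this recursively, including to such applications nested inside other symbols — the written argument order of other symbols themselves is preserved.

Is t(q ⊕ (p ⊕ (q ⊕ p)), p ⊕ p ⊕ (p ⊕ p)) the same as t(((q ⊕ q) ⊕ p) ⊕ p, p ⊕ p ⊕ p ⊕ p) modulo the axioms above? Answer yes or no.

Answer: yes — both canonical forms are t(p ⊕ p ⊕ q ⊕ q, p ⊕ p ⊕ p ⊕ p)

Derivation:
Left:  t(q ⊕ (p ⊕ (q ⊕ p)), p ⊕ p ⊕ (p ⊕ p))
  Work inside:  q ⊕ (p ⊕ (q ⊕ p))
  Flatten:  q ⊕ p ⊕ q ⊕ p
  Sort:  p ⊕ p ⊕ q ⊕ q
  Rebuild:  t(p ⊕ p ⊕ q ⊕ q, p ⊕ p ⊕ p ⊕ p)
Right:  t(((q ⊕ q) ⊕ p) ⊕ p, p ⊕ p ⊕ p ⊕ p)
  Work inside:  ((q ⊕ q) ⊕ p) ⊕ p
  Un-nest:  q ⊕ q ⊕ p ⊕ p
  Order the arguments:  p ⊕ p ⊕ q ⊕ q
  Put back:  t(p ⊕ p ⊕ q ⊕ q, p ⊕ p ⊕ p ⊕ p)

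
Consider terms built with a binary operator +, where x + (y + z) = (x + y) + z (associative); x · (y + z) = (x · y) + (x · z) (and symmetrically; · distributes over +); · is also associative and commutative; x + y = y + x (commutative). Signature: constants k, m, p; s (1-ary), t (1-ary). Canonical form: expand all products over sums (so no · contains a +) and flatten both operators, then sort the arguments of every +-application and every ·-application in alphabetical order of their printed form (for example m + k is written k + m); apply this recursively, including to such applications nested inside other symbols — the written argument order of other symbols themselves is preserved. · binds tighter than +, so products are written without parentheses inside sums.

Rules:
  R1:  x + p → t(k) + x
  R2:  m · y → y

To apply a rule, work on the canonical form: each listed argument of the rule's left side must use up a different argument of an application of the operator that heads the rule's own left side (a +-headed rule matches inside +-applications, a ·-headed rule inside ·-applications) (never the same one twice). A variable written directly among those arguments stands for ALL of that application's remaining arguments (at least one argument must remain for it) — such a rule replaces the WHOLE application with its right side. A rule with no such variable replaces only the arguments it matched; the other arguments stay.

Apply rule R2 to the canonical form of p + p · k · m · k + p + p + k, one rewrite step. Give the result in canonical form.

Answer: k + k · k · p + p + p + p

Derivation:
Canonical form:  k + k · k · m · p + p + p + p
Apply R2:  consuming m;  y := k · k · p
The extension variable absorbs all remaining arguments, so the whole application is rewritten.
Result:  k + k · k · p + p + p + p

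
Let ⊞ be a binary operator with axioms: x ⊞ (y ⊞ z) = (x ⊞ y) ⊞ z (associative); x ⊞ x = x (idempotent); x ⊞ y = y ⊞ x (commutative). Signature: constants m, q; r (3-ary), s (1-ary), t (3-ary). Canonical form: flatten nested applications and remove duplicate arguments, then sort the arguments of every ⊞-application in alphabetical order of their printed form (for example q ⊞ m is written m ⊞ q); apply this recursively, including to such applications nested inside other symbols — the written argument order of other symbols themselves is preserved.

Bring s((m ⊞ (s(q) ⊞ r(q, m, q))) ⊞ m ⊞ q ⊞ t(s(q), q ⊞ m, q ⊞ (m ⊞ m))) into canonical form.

Answer: s(m ⊞ q ⊞ r(q, m, q) ⊞ s(q) ⊞ t(s(q), m ⊞ q, m ⊞ q))

Derivation:
Work inside:  (m ⊞ (s(q) ⊞ r(q, m, q))) ⊞ m ⊞ q ⊞ t(s(q), q ⊞ m, q ⊞ (m ⊞ m))
Merge nested applications:  m ⊞ s(q) ⊞ r(q, m, q) ⊞ m ⊞ q ⊞ t(s(q), q ⊞ m, q ⊞ (m ⊞ m))
Inside:  t(s(q), q ⊞ m, q ⊞ (m ⊞ m))  →  t(s(q), m ⊞ q, m ⊞ q)
Deduplicate:  drop duplicate m
Sort:  m ⊞ q ⊞ r(q, m, q) ⊞ s(q) ⊞ t(s(q), m ⊞ q, m ⊞ q)
Put back:  s(m ⊞ q ⊞ r(q, m, q) ⊞ s(q) ⊞ t(s(q), m ⊞ q, m ⊞ q))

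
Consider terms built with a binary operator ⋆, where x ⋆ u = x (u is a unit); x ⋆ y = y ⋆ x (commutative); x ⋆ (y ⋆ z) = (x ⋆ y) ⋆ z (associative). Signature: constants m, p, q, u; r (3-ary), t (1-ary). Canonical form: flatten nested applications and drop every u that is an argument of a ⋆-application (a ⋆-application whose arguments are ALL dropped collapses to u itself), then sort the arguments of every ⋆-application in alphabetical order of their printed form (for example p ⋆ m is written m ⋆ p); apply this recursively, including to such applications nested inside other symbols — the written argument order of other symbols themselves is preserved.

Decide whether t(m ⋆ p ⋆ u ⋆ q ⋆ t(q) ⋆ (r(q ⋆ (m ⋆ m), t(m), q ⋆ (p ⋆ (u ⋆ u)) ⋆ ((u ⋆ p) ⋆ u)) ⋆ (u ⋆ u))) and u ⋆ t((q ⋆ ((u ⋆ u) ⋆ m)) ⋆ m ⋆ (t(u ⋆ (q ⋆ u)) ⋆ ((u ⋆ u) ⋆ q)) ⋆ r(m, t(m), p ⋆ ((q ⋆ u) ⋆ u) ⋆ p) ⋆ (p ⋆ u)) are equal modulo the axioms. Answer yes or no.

Left:  t(m ⋆ p ⋆ u ⋆ q ⋆ t(q) ⋆ (r(q ⋆ (m ⋆ m), t(m), q ⋆ (p ⋆ (u ⋆ u)) ⋆ ((u ⋆ p) ⋆ u)) ⋆ (u ⋆ u)))
  Work inside:  m ⋆ p ⋆ u ⋆ q ⋆ t(q) ⋆ (r(q ⋆ (m ⋆ m), t(m), q ⋆ (p ⋆ (u ⋆ u)) ⋆ ((u ⋆ p) ⋆ u)) ⋆ (u ⋆ u))
  Un-nest:  m ⋆ p ⋆ u ⋆ q ⋆ t(q) ⋆ r(q ⋆ (m ⋆ m), t(m), q ⋆ (p ⋆ (u ⋆ u)) ⋆ ((u ⋆ p) ⋆ u)) ⋆ u ⋆ u
  Canonicalize subterm:  r(q ⋆ (m ⋆ m), t(m), q ⋆ (p ⋆ (u ⋆ u)) ⋆ ((u ⋆ p) ⋆ u))  →  r(m ⋆ m ⋆ q, t(m), p ⋆ p ⋆ q)
  Units out:  drop u (×3)
  Sort arguments:  m ⋆ p ⋆ q ⋆ r(m ⋆ m ⋆ q, t(m), p ⋆ p ⋆ q) ⋆ t(q)
  Put back:  t(m ⋆ p ⋆ q ⋆ r(m ⋆ m ⋆ q, t(m), p ⋆ p ⋆ q) ⋆ t(q))
Right:  u ⋆ t((q ⋆ ((u ⋆ u) ⋆ m)) ⋆ m ⋆ (t(u ⋆ (q ⋆ u)) ⋆ ((u ⋆ u) ⋆ q)) ⋆ r(m, t(m), p ⋆ ((q ⋆ u) ⋆ u) ⋆ p) ⋆ (p ⋆ u))
  Simplify inside:  t((q ⋆ ((u ⋆ u) ⋆ m)) ⋆ m ⋆ (t(u ⋆ (q ⋆ u)) ⋆ ((u ⋆ u) ⋆ q)) ⋆ r(m, t(m), p ⋆ ((q ⋆ u) ⋆ u) ⋆ p) ⋆ (p ⋆ u))  →  t(m ⋆ m ⋆ p ⋆ q ⋆ q ⋆ r(m, t(m), p ⋆ p ⋆ q) ⋆ t(q))
  Unit:  drop u
  Sort:  t(m ⋆ m ⋆ p ⋆ q ⋆ q ⋆ r(m, t(m), p ⋆ p ⋆ q) ⋆ t(q))

Answer: no — t(m ⋆ p ⋆ q ⋆ r(m ⋆ m ⋆ q, t(m), p ⋆ p ⋆ q) ⋆ t(q)) vs t(m ⋆ m ⋆ p ⋆ q ⋆ q ⋆ r(m, t(m), p ⋆ p ⋆ q) ⋆ t(q))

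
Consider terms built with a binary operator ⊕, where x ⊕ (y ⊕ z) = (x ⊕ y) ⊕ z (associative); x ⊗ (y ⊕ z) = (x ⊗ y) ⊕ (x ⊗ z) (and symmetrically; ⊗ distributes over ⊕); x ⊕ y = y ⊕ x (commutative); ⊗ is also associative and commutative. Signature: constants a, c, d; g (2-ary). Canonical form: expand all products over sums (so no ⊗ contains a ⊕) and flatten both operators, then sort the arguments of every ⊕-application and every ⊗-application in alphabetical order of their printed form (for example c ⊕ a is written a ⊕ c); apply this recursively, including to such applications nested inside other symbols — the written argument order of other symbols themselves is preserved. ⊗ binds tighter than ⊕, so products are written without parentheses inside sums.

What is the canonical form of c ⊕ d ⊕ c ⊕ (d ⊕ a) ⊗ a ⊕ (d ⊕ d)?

Expand:  c ⊕ d ⊕ c ⊕ a ⊗ d ⊕ a ⊗ a ⊕ d ⊕ d
Sort arguments:  a ⊗ a ⊕ a ⊗ d ⊕ c ⊕ c ⊕ d ⊕ d ⊕ d

Answer: a ⊗ a ⊕ a ⊗ d ⊕ c ⊕ c ⊕ d ⊕ d ⊕ d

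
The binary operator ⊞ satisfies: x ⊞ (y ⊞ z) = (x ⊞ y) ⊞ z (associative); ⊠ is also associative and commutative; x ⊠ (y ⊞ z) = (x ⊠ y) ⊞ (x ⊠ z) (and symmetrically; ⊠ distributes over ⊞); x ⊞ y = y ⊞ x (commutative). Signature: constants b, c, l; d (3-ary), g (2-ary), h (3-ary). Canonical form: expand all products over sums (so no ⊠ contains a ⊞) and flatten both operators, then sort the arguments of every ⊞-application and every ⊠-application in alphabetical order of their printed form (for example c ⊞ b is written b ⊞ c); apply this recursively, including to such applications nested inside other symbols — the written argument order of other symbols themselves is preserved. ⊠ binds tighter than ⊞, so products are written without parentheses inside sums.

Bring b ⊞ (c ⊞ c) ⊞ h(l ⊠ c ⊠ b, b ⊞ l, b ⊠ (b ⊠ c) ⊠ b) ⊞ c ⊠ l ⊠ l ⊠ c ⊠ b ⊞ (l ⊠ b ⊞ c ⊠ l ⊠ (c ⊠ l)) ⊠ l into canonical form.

Expand:  b ⊞ c ⊞ c ⊞ h(b ⊠ c ⊠ l, b ⊞ l, b ⊠ b ⊠ b ⊠ c) ⊞ b ⊠ c ⊠ c ⊠ l ⊠ l ⊞ b ⊠ l ⊠ l ⊞ c ⊠ c ⊠ l ⊠ l ⊠ l
Sort arguments:  b ⊞ b ⊠ c ⊠ c ⊠ l ⊠ l ⊞ b ⊠ l ⊠ l ⊞ c ⊞ c ⊞ c ⊠ c ⊠ l ⊠ l ⊠ l ⊞ h(b ⊠ c ⊠ l, b ⊞ l, b ⊠ b ⊠ b ⊠ c)

Answer: b ⊞ b ⊠ c ⊠ c ⊠ l ⊠ l ⊞ b ⊠ l ⊠ l ⊞ c ⊞ c ⊞ c ⊠ c ⊠ l ⊠ l ⊠ l ⊞ h(b ⊠ c ⊠ l, b ⊞ l, b ⊠ b ⊠ b ⊠ c)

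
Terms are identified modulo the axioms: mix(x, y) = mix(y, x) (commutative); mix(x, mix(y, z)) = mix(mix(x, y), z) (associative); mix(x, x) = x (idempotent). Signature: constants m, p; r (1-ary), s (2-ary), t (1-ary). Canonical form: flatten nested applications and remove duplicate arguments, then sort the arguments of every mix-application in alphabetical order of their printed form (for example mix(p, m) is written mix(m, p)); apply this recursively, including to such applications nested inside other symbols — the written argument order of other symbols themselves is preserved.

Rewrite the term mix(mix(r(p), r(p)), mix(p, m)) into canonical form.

Answer: mix(m, p, r(p))

Derivation:
Un-nest:  mix(r(p), r(p), p, m)
Idempotence:  drop duplicate r(p)
Order the arguments:  mix(m, p, r(p))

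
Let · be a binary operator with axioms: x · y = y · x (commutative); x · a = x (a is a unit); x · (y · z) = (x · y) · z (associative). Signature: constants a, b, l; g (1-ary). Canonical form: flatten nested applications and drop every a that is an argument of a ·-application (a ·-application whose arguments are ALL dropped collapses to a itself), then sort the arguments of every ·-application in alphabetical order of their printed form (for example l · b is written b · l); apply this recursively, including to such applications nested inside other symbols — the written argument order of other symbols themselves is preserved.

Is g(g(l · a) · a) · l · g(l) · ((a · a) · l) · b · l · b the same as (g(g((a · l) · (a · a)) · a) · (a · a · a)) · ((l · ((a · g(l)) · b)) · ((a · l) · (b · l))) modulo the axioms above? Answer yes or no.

Left:  g(g(l · a) · a) · l · g(l) · ((a · a) · l) · b · l · b
  Flatten:  g(g(l · a) · a) · l · g(l) · a · a · l · b · l · b
  Simplify inside:  g(g(l · a) · a)  →  g(g(l))
  Units out:  drop a (×2)
  Sort arguments:  b · b · g(g(l)) · g(l) · l · l · l
Right:  (g(g((a · l) · (a · a)) · a) · (a · a · a)) · ((l · ((a · g(l)) · b)) · ((a · l) · (b · l)))
  Merge nested applications:  g(g((a · l) · (a · a)) · a) · a · a · a · l · a · g(l) · b · a · l · b · l
  Inside:  g(g((a · l) · (a · a)) · a)  →  g(g(l))
  Unit:  drop a (×5)
  Sort arguments:  b · b · g(g(l)) · g(l) · l · l · l

Answer: yes — both canonical forms are b · b · g(g(l)) · g(l) · l · l · l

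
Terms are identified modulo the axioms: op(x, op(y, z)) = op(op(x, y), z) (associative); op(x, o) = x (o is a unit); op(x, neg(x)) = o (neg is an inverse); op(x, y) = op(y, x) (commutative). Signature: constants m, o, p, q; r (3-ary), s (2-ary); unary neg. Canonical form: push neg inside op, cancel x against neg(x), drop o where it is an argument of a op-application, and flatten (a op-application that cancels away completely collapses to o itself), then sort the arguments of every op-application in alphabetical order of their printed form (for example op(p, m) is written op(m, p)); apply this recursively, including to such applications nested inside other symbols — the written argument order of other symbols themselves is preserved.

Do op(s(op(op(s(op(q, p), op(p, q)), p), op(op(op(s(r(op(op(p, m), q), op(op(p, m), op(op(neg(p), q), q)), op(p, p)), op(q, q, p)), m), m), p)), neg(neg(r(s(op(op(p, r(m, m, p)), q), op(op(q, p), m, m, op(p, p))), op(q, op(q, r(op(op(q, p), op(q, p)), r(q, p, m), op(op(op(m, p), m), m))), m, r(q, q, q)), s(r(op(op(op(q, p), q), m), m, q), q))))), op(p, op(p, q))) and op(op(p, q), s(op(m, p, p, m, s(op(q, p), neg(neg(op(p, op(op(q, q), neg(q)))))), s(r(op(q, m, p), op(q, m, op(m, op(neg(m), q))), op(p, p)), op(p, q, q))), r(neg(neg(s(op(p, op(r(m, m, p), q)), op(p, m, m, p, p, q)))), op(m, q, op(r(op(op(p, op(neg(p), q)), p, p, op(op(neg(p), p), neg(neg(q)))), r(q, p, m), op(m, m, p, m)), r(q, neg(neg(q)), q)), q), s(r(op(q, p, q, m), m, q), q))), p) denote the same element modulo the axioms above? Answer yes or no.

Left:  op(s(op(op(s(op(q, p), op(p, q)), p), op(op(op(s(r(op(op(p, m), q), op(op(p, m), op(op(neg(p), q), q)), op(p, p)), op(q, q, p)), m), m), p)), neg(neg(r(s(op(op(p, r(m, m, p)), q), op(op(q, p), m, m, op(p, p))), op(q, op(q, r(op(op(q, p), op(q, p)), r(q, p, m), op(op(op(m, p), m), m))), m, r(q, q, q)), s(r(op(op(op(q, p), q), m), m, q), q))))), op(p, op(p, q)))
  Push neg inside:  distribute neg over op and collapse double neg
  Collect terms:  op(s(op(m, m, p, p, s(op(p, q), op(p, q)), s(r(op(m, p, q), op(m, q, q), op(p, p)), op(p, q, q))), r(s(op(p, q, r(m, m, p)), op(m, m, p, p, p, q)), op(m, q, q, r(op(p, p, q, q), r(q, p, m), op(m, m, m, p)), r(q, q, q)), s(r(op(m, p, q, q), m, q), q))), p, p, q)
  Sort arguments:  op(p, p, q, s(op(m, m, p, p, s(op(p, q), op(p, q)), s(r(op(m, p, q), op(m, q, q), op(p, p)), op(p, q, q))), r(s(op(p, q, r(m, m, p)), op(m, m, p, p, p, q)), op(m, q, q, r(op(p, p, q, q), r(q, p, m), op(m, m, m, p)), r(q, q, q)), s(r(op(m, p, q, q), m, q), q))))
Right:  op(op(p, q), s(op(m, p, p, m, s(op(q, p), neg(neg(op(p, op(op(q, q), neg(q)))))), s(r(op(q, m, p), op(q, m, op(m, op(neg(m), q))), op(p, p)), op(p, q, q))), r(neg(neg(s(op(p, op(r(m, m, p), q)), op(p, m, m, p, p, q)))), op(m, q, op(r(op(op(p, op(neg(p), q)), p, p, op(op(neg(p), p), neg(neg(q)))), r(q, p, m), op(m, m, p, m)), r(q, neg(neg(q)), q)), q), s(r(op(q, p, q, m), m, q), q))), p)
  Push neg inside:  distribute neg over op and collapse double neg
  Collect terms:  op(p, p, q, s(op(m, m, p, p, s(op(p, q), op(p, q)), s(r(op(m, p, q), op(m, q, q), op(p, p)), op(p, q, q))), r(s(op(p, q, r(m, m, p)), op(m, m, p, p, p, q)), op(m, q, q, r(op(p, p, q, q), r(q, p, m), op(m, m, m, p)), r(q, q, q)), s(r(op(m, p, q, q), m, q), q))))

Answer: yes — both canonical forms are op(p, p, q, s(op(m, m, p, p, s(op(p, q), op(p, q)), s(r(op(m, p, q), op(m, q, q), op(p, p)), op(p, q, q))), r(s(op(p, q, r(m, m, p)), op(m, m, p, p, p, q)), op(m, q, q, r(op(p, p, q, q), r(q, p, m), op(m, m, m, p)), r(q, q, q)), s(r(op(m, p, q, q), m, q), q))))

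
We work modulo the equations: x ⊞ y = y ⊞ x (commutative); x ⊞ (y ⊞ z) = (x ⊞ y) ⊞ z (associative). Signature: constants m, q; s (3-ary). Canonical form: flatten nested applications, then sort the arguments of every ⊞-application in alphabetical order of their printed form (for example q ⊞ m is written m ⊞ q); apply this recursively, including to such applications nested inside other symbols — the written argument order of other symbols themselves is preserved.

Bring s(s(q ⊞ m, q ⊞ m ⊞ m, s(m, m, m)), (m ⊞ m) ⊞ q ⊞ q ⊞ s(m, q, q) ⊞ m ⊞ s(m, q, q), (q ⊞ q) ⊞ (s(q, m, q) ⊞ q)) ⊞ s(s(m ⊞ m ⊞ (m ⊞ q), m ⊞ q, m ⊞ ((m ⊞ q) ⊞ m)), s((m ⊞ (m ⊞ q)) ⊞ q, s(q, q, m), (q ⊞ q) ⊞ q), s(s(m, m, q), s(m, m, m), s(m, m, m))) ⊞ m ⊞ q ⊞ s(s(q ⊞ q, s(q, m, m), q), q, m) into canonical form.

Answer: m ⊞ q ⊞ s(s(m ⊞ m ⊞ m ⊞ q, m ⊞ q, m ⊞ m ⊞ m ⊞ q), s(m ⊞ m ⊞ q ⊞ q, s(q, q, m), q ⊞ q ⊞ q), s(s(m, m, q), s(m, m, m), s(m, m, m))) ⊞ s(s(m ⊞ q, m ⊞ m ⊞ q, s(m, m, m)), m ⊞ m ⊞ m ⊞ q ⊞ q ⊞ s(m, q, q) ⊞ s(m, q, q), q ⊞ q ⊞ q ⊞ s(q, m, q)) ⊞ s(s(q ⊞ q, s(q, m, m), q), q, m)

Derivation:
Simplify inside:  s(s(q ⊞ m, q ⊞ m ⊞ m, s(m, m, m)), (m ⊞ m) ⊞ q ⊞ q ⊞ s(m, q, q) ⊞ m ⊞ s(m, q, q), (q ⊞ q) ⊞ (s(q, m, q) ⊞ q))  →  s(s(m ⊞ q, m ⊞ m ⊞ q, s(m, m, m)), m ⊞ m ⊞ m ⊞ q ⊞ q ⊞ s(m, q, q) ⊞ s(m, q, q), q ⊞ q ⊞ q ⊞ s(q, m, q))
Inside:  s(s(m ⊞ m ⊞ (m ⊞ q), m ⊞ q, m ⊞ ((m ⊞ q) ⊞ m)), s((m ⊞ (m ⊞ q)) ⊞ q, s(q, q, m), (q ⊞ q) ⊞ q), s(s(m, m, q), s(m, m, m), s(m, m, m)))  →  s(s(m ⊞ m ⊞ m ⊞ q, m ⊞ q, m ⊞ m ⊞ m ⊞ q), s(m ⊞ m ⊞ q ⊞ q, s(q, q, m), q ⊞ q ⊞ q), s(s(m, m, q), s(m, m, m), s(m, m, m)))
Sort arguments:  m ⊞ q ⊞ s(s(m ⊞ m ⊞ m ⊞ q, m ⊞ q, m ⊞ m ⊞ m ⊞ q), s(m ⊞ m ⊞ q ⊞ q, s(q, q, m), q ⊞ q ⊞ q), s(s(m, m, q), s(m, m, m), s(m, m, m))) ⊞ s(s(m ⊞ q, m ⊞ m ⊞ q, s(m, m, m)), m ⊞ m ⊞ m ⊞ q ⊞ q ⊞ s(m, q, q) ⊞ s(m, q, q), q ⊞ q ⊞ q ⊞ s(q, m, q)) ⊞ s(s(q ⊞ q, s(q, m, m), q), q, m)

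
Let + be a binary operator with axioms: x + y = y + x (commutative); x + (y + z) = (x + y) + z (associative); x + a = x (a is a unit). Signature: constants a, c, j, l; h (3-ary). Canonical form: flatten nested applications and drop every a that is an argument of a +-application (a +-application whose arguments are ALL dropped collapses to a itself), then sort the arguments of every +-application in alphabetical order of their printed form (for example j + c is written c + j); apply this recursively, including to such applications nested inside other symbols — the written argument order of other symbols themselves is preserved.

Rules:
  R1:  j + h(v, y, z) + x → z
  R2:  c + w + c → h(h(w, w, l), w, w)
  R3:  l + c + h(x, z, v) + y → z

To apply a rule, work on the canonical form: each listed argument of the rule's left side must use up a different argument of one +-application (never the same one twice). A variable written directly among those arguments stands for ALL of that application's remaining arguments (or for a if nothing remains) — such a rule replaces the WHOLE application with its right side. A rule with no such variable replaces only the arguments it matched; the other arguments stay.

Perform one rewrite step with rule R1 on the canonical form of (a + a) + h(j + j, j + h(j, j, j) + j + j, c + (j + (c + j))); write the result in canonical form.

Canonical form:  h(j + j, h(j, j, j) + j + j + j, c + c + j + j)
R1 matches:  uses h(j, j, j), j;  v := j, x := j + j, y := j, z := j
Every leftover argument binds to the variable; the entire application is replaced.
New term:  h(j + j, j, c + c + j + j)

Answer: h(j + j, j, c + c + j + j)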